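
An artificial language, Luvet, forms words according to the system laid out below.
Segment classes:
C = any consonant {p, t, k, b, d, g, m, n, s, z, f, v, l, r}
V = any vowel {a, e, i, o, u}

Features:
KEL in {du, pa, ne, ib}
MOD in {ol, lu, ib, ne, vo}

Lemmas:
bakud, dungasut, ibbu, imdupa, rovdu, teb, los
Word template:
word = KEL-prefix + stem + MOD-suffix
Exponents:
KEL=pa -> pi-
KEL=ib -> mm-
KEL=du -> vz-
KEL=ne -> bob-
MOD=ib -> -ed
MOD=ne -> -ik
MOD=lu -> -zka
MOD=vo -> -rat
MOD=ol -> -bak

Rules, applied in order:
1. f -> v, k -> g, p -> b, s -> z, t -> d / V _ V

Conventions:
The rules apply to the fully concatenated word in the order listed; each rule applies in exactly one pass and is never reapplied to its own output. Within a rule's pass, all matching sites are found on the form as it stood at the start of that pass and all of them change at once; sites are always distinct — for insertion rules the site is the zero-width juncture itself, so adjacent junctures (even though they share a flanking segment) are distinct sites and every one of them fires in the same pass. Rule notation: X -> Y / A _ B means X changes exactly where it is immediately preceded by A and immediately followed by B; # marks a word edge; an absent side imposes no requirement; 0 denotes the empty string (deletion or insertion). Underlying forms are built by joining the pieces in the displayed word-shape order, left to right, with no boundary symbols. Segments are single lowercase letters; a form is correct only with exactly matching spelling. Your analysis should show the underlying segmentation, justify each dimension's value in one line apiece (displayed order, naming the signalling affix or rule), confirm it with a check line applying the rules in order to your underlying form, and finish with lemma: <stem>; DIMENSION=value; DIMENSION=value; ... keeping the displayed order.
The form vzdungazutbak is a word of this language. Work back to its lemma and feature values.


underlying: vz-dungasut-bak
KEL=du - signalled by the affix vz-
MOD=ol - signalled by the affix -bak
check: vzdungasutbak -> vzdungazutbak
lemma: dungasut; KEL=du; MOD=ol


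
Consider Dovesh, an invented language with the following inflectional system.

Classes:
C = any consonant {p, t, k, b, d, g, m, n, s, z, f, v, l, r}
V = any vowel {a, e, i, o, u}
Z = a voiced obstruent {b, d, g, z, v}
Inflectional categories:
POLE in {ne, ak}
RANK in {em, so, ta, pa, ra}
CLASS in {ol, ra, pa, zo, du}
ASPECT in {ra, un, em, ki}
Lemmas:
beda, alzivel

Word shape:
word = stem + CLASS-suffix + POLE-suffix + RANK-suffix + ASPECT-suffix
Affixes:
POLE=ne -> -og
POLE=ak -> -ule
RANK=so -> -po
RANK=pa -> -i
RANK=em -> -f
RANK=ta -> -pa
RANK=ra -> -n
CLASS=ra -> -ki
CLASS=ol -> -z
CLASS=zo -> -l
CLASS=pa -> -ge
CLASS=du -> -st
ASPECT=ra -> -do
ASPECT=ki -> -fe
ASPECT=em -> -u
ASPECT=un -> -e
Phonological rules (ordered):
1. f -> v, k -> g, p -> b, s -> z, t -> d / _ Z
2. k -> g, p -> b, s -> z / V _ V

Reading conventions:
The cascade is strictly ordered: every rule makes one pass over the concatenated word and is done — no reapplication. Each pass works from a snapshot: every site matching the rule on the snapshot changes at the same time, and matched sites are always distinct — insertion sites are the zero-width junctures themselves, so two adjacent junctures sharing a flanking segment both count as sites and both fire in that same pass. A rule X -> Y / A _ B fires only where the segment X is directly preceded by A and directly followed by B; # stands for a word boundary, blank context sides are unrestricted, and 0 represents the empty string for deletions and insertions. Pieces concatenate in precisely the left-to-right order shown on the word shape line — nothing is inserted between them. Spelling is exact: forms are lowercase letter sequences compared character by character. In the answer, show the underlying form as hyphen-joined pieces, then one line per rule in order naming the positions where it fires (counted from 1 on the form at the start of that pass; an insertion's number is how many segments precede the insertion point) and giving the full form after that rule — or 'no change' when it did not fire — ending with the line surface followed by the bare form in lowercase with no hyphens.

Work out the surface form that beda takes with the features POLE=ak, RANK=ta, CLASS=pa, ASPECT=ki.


underlying: beda-ge-ule-pa-fe
1. f -> v, k -> g, p -> b, s -> z, t -> d / _ Z: no change
2. k -> g, p -> b, s -> z / V _ V: fires at position(s) 10: bedageulebafe
surface: bedageulebafe


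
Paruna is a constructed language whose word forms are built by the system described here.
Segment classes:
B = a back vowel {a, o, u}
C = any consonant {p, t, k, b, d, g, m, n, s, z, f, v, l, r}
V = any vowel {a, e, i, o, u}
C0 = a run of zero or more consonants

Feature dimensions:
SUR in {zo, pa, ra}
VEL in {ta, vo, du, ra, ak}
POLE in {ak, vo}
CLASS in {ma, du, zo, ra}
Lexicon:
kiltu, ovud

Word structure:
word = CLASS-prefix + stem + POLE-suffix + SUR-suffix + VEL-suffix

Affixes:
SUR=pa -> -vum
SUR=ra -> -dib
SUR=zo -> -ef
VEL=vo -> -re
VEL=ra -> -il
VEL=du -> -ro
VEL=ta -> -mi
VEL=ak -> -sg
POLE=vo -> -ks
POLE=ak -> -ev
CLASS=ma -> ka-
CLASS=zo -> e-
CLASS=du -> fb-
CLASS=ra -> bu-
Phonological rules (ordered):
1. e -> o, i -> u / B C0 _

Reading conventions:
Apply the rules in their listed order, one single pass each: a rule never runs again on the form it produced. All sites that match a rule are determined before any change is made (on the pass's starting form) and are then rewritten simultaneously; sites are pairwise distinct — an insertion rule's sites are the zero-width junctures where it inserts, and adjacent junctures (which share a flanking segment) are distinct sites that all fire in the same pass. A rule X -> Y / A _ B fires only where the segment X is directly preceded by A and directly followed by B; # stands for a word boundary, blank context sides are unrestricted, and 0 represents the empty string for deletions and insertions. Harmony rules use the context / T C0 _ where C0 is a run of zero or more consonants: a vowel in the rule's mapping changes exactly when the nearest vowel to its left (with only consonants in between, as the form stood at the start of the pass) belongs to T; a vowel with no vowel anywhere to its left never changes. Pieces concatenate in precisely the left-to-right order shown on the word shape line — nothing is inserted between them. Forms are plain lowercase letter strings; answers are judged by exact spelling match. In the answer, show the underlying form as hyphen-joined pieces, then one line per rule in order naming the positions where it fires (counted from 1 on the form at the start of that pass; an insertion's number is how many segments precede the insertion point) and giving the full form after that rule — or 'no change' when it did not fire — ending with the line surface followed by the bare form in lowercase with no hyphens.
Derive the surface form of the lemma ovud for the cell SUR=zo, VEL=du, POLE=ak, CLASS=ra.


underlying: bu-ovud-ev-ef-ro
1. e -> o, i -> u / B C0 _: fires at position(s) 7: buovudovefro
surface: buovudovefro


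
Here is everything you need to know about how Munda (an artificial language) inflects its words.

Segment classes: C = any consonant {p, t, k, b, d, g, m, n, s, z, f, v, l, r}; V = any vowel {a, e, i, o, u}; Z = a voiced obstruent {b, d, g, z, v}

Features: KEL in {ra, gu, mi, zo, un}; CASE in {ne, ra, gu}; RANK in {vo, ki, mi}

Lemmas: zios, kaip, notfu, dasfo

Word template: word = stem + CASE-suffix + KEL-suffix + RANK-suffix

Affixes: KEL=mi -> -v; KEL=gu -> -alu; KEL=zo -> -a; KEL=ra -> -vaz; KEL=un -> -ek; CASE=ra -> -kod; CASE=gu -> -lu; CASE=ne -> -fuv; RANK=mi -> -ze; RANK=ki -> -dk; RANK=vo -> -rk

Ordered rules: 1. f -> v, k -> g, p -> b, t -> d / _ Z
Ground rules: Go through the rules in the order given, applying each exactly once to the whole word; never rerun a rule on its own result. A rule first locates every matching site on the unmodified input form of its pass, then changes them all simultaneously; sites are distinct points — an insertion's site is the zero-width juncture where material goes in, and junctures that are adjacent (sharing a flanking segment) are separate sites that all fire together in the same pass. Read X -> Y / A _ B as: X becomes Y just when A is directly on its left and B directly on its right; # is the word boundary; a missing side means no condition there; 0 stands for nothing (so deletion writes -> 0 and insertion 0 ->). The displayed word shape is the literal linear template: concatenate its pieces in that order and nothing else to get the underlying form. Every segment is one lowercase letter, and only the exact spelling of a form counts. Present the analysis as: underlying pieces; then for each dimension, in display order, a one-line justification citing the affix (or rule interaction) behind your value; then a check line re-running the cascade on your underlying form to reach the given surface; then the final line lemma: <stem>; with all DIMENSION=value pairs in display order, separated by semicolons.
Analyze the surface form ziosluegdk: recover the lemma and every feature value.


underlying: zios-lu-ek-dk
KEL=un - signalled by the affix -ek
CASE=gu - signalled by the affix -lu
RANK=ki - signalled by the affix -dk
check: ziosluekdk -> ziosluegdk
lemma: zios; KEL=un; CASE=gu; RANK=ki


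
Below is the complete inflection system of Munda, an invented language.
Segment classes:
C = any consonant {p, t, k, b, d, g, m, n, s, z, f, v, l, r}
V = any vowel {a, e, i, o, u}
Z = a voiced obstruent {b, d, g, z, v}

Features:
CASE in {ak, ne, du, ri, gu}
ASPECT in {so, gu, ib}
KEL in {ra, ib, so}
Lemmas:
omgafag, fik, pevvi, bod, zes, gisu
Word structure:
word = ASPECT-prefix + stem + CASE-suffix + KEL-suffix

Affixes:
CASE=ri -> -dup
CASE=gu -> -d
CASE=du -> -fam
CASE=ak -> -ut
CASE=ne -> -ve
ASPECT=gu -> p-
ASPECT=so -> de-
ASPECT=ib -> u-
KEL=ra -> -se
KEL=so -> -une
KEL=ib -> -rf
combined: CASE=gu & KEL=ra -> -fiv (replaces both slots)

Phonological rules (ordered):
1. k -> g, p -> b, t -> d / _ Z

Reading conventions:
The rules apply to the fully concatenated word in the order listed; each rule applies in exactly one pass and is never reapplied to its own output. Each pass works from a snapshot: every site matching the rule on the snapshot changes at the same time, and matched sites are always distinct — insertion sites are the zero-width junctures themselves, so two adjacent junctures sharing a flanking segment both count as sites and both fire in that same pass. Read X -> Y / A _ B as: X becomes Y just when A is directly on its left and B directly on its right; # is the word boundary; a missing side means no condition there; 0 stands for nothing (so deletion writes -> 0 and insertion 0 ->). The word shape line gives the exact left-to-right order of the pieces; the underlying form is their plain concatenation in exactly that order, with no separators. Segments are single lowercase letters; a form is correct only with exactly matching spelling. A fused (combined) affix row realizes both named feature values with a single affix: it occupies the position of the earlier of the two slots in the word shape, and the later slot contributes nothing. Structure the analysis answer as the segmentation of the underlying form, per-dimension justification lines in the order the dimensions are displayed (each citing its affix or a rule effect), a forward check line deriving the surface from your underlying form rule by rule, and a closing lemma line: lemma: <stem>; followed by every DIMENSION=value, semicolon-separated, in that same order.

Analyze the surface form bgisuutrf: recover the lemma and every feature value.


underlying: p-gisu-ut-rf
CASE=ak - signalled by the affix -ut
ASPECT=gu - signalled by the affix p-
KEL=ib - signalled by the affix -rf
check: pgisuutrf -> bgisuutrf
lemma: gisu; CASE=ak; ASPECT=gu; KEL=ib


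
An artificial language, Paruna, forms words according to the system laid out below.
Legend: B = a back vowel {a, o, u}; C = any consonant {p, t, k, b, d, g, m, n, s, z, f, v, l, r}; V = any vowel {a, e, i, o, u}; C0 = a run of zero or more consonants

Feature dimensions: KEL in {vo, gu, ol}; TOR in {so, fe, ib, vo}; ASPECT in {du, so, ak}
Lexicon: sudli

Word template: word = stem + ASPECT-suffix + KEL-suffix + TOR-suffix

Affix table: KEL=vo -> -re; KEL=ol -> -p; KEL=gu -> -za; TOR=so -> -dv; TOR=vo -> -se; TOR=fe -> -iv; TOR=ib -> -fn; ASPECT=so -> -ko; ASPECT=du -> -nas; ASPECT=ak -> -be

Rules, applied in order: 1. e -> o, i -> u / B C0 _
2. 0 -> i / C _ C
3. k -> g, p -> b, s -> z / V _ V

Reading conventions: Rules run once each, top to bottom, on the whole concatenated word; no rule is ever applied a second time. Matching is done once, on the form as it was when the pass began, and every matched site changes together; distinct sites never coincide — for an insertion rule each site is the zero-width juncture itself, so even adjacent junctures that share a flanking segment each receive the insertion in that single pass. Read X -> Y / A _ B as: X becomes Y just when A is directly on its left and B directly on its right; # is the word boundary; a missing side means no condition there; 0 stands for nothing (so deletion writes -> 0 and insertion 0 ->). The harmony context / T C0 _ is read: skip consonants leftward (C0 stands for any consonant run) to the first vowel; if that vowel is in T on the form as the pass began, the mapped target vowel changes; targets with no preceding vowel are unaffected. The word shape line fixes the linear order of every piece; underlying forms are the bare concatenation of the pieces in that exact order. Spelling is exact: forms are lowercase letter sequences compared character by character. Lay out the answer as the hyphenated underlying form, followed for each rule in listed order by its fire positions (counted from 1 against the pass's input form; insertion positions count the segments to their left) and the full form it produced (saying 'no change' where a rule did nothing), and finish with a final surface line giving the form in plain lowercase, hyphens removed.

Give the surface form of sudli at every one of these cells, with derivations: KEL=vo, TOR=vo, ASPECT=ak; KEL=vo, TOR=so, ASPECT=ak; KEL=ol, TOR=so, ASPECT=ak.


cell KEL=vo, TOR=vo, ASPECT=ak:
underlying: sudli-be-re-se
1. e -> o, i -> u / B C0 _: fires at position(s) 5: sudluberese
2. 0 -> i / C _ C: inserts after position(s) 3: sudiluberese
3. k -> g, p -> b, s -> z / V _ V: fires at position(s) 11: sudilubereze
surface: sudilubereze

cell KEL=vo, TOR=so, ASPECT=ak:
underlying: sudli-be-re-dv
1. e -> o, i -> u / B C0 _: fires at position(s) 5: sudluberedv
2. 0 -> i / C _ C: inserts after position(s) 3, 10: sudiluberediv
3. k -> g, p -> b, s -> z / V _ V: no change
surface: sudiluberediv

cell KEL=ol, TOR=so, ASPECT=ak:
underlying: sudli-be-p-dv
1. e -> o, i -> u / B C0 _: fires at position(s) 5: sudlubepdv
2. 0 -> i / C _ C: inserts after position(s) 3, 8, 9: sudilubepidiv
3. k -> g, p -> b, s -> z / V _ V: fires at position(s) 9: sudilubebidiv
surface: sudilubebidiv


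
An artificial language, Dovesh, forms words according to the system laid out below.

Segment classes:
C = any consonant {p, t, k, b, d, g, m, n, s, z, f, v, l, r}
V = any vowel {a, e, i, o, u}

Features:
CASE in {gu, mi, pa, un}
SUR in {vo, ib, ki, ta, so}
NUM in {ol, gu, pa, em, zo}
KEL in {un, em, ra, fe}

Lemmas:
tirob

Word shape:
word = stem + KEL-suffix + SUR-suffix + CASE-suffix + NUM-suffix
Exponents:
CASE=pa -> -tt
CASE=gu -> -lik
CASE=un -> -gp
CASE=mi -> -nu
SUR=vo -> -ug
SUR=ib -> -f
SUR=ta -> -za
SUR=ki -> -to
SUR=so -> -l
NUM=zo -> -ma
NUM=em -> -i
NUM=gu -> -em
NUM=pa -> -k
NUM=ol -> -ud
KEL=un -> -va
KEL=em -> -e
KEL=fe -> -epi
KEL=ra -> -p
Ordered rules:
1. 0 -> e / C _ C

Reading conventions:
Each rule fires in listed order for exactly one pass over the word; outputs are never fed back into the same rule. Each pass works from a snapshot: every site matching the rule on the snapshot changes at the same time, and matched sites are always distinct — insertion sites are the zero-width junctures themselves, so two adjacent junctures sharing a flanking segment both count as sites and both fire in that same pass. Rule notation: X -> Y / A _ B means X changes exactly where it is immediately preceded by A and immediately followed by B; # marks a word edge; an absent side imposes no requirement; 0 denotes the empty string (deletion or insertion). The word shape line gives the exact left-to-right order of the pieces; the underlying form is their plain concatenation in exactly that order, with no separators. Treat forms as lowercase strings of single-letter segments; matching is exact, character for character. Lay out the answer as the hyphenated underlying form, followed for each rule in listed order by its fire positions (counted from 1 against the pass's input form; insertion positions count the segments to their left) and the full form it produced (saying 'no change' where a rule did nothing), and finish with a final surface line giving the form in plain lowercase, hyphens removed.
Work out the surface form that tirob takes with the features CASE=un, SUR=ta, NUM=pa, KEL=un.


underlying: tirob-va-za-gp-k
1. 0 -> e / C _ C: inserts after position(s) 5, 10, 11: tirobevazagepek
surface: tirobevazagepek


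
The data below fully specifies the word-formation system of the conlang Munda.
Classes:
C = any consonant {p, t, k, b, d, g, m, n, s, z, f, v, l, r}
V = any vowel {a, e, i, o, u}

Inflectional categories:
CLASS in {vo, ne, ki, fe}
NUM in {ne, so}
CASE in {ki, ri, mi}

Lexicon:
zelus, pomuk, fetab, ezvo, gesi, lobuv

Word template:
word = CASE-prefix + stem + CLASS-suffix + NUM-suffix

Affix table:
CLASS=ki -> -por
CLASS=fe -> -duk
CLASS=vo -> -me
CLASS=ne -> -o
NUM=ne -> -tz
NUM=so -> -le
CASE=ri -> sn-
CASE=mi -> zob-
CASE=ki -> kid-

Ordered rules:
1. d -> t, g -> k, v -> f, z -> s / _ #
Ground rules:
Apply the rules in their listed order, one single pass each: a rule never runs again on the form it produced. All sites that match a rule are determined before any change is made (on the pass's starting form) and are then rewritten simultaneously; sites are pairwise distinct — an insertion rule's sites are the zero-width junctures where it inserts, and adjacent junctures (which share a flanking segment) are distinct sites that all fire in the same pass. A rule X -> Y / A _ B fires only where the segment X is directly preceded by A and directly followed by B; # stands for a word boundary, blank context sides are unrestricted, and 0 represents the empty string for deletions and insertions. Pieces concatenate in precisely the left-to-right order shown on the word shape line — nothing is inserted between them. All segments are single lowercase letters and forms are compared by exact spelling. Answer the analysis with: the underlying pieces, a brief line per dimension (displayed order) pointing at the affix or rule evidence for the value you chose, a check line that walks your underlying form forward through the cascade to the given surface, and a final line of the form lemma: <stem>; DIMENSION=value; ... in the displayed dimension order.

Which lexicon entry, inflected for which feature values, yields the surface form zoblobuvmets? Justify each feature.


underlying: zob-lobuv-me-tz
CLASS=vo - signalled by the affix -me
NUM=ne - signalled by the affix -tz
CASE=mi - signalled by the affix zob-
check: zoblobuvmetz -> zoblobuvmets
lemma: lobuv; CLASS=vo; NUM=ne; CASE=mi


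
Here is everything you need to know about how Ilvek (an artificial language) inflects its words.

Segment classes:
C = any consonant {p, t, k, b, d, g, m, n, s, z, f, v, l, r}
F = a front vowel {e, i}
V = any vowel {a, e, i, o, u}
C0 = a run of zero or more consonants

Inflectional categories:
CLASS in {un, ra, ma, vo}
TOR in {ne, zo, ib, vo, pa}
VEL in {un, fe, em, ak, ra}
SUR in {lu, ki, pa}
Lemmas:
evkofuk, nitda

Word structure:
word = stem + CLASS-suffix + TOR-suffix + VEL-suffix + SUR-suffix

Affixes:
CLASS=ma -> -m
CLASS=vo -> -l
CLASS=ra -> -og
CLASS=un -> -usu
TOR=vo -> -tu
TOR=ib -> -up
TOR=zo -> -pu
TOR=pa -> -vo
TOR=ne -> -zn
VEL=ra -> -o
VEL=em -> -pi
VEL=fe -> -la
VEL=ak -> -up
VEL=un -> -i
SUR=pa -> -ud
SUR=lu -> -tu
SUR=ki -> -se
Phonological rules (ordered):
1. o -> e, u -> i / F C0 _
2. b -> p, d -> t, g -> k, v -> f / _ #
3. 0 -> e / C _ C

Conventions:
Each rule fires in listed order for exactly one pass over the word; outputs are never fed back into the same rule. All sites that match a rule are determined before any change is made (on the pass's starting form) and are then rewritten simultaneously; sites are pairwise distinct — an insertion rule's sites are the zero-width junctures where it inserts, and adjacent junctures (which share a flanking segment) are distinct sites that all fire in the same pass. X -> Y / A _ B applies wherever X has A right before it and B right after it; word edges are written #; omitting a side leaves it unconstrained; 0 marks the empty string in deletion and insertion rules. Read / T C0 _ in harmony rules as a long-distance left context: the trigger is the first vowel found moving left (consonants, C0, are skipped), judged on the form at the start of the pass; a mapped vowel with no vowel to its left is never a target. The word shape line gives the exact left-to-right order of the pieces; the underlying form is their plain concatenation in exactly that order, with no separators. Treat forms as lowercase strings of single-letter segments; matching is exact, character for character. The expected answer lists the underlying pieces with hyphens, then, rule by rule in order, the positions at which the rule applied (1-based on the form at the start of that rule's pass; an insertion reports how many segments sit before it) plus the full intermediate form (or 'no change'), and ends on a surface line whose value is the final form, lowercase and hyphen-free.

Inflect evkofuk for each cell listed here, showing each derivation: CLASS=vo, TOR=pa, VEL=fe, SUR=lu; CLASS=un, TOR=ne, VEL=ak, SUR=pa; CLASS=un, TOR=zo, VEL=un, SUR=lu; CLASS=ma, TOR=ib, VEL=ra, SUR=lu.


cell CLASS=vo, TOR=pa, VEL=fe, SUR=lu:
underlying: evkofuk-l-vo-la-tu
1. o -> e, u -> i / F C0 _: fires at position(s) 4: evkefuklvolatu
2. b -> p, d -> t, g -> k, v -> f / _ #: no change
3. 0 -> e / C _ C: inserts after position(s) 2, 7, 8: evekefukelevolatu
surface: evekefukelevolatu

cell CLASS=un, TOR=ne, VEL=ak, SUR=pa:
underlying: evkofuk-usu-zn-up-ud
1. o -> e, u -> i / F C0 _: fires at position(s) 4: evkefukusuznupud
2. b -> p, d -> t, g -> k, v -> f / _ #: fires at position(s) 16: evkefukusuznuput
3. 0 -> e / C _ C: inserts after position(s) 2, 11: evekefukusuzenuput
surface: evekefukusuzenuput

cell CLASS=un, TOR=zo, VEL=un, SUR=lu:
underlying: evkofuk-usu-pu-i-tu
1. o -> e, u -> i / F C0 _: fires at position(s) 4, 15: evkefukusupuiti
2. b -> p, d -> t, g -> k, v -> f / _ #: no change
3. 0 -> e / C _ C: inserts after position(s) 2: evekefukusupuiti
surface: evekefukusupuiti

cell CLASS=ma, TOR=ib, VEL=ra, SUR=lu:
underlying: evkofuk-m-up-o-tu
1. o -> e, u -> i / F C0 _: fires at position(s) 4: evkefukmupotu
2. b -> p, d -> t, g -> k, v -> f / _ #: no change
3. 0 -> e / C _ C: inserts after position(s) 2, 7: evekefukemupotu
surface: evekefukemupotu


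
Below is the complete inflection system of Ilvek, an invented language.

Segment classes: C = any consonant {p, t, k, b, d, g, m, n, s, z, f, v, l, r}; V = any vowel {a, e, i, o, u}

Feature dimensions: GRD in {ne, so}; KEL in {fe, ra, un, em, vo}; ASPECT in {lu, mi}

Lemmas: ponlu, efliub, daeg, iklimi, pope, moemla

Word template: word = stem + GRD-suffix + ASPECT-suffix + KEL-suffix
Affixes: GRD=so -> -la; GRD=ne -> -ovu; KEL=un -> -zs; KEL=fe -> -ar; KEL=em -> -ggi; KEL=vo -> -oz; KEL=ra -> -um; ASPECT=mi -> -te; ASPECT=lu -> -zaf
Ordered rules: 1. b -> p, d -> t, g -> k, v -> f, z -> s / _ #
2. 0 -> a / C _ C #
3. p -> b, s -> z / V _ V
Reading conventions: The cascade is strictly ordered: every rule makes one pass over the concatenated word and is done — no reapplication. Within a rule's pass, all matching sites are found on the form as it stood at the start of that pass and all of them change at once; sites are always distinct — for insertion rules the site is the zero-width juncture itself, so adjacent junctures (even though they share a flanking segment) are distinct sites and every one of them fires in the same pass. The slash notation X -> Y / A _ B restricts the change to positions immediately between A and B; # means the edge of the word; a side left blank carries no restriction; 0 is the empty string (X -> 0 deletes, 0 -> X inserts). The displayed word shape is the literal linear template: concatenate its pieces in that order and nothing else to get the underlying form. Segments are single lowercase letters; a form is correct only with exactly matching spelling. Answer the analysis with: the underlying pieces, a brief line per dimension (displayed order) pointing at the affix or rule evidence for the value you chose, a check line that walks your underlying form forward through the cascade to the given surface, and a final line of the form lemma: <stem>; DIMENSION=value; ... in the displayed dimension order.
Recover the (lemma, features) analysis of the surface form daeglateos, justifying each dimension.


underlying: daeg-la-te-oz
GRD=so - signalled by the affix -la
KEL=vo - signalled by the affix -oz
ASPECT=mi - signalled by the affix -te
check: daeglateoz -> daeglateos -> daeglateos -> daeglateos
lemma: daeg; GRD=so; KEL=vo; ASPECT=mi


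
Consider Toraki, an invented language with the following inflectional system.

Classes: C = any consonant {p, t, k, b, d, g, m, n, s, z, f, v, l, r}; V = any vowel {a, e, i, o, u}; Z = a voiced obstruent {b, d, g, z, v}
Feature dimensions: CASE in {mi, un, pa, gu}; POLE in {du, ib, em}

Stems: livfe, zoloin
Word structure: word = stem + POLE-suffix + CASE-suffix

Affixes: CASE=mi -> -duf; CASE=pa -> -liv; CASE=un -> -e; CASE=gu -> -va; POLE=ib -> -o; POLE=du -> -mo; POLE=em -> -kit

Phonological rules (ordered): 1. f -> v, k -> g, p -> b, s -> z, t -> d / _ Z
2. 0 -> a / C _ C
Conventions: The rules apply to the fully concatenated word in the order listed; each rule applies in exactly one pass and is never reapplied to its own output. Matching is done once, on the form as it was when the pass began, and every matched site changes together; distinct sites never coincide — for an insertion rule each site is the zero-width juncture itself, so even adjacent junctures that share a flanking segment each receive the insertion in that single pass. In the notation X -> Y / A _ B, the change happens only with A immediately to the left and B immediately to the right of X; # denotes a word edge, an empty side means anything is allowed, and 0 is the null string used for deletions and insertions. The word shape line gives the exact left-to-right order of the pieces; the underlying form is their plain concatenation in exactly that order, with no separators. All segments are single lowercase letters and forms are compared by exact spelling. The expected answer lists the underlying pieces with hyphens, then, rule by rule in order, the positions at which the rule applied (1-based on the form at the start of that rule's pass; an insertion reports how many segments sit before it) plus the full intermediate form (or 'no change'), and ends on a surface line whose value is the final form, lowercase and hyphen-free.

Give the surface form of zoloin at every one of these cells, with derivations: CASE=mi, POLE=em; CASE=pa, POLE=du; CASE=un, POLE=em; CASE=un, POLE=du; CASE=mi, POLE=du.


cell CASE=mi, POLE=em:
underlying: zoloin-kit-duf
1. f -> v, k -> g, p -> b, s -> z, t -> d / _ Z: fires at position(s) 9: zoloinkidduf
2. 0 -> a / C _ C: inserts after position(s) 6, 9: zoloinakidaduf
surface: zoloinakidaduf

cell CASE=pa, POLE=du:
underlying: zoloin-mo-liv
1. f -> v, k -> g, p -> b, s -> z, t -> d / _ Z: no change
2. 0 -> a / C _ C: inserts after position(s) 6: zoloinamoliv
surface: zoloinamoliv

cell CASE=un, POLE=em:
underlying: zoloin-kit-e
1. f -> v, k -> g, p -> b, s -> z, t -> d / _ Z: no change
2. 0 -> a / C _ C: inserts after position(s) 6: zoloinakite
surface: zoloinakite

cell CASE=un, POLE=du:
underlying: zoloin-mo-e
1. f -> v, k -> g, p -> b, s -> z, t -> d / _ Z: no change
2. 0 -> a / C _ C: inserts after position(s) 6: zoloinamoe
surface: zoloinamoe

cell CASE=mi, POLE=du:
underlying: zoloin-mo-duf
1. f -> v, k -> g, p -> b, s -> z, t -> d / _ Z: no change
2. 0 -> a / C _ C: inserts after position(s) 6: zoloinamoduf
surface: zoloinamoduf


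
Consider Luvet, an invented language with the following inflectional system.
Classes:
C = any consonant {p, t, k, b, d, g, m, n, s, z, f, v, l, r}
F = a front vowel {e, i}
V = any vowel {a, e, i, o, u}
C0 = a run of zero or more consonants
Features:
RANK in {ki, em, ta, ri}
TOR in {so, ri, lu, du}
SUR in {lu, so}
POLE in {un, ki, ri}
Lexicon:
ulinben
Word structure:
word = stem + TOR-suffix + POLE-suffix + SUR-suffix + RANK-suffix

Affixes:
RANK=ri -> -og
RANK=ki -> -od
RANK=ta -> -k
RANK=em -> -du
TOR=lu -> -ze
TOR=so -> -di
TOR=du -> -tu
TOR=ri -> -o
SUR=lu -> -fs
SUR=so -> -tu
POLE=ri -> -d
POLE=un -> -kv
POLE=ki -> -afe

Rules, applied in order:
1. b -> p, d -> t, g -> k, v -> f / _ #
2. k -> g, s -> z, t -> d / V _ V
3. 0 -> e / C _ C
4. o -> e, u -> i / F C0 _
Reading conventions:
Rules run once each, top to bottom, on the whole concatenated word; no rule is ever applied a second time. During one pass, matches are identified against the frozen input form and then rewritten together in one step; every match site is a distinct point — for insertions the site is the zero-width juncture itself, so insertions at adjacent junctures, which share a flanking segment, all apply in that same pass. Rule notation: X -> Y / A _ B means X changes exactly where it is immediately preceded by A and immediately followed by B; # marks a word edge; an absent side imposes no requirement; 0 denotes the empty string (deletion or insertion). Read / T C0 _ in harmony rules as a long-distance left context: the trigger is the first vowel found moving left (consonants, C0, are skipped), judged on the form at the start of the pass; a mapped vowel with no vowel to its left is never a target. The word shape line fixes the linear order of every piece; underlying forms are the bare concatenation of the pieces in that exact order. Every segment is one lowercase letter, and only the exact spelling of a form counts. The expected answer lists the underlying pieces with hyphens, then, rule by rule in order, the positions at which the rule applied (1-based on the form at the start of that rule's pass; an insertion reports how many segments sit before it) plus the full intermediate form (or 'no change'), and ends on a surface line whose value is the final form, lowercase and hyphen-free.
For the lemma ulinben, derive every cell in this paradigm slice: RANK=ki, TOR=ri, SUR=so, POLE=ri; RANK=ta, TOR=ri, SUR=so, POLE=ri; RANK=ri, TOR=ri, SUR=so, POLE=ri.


cell RANK=ki, TOR=ri, SUR=so, POLE=ri:
underlying: ulinben-o-d-tu-od
1. b -> p, d -> t, g -> k, v -> f / _ #: fires at position(s) 13: ulinbenodtuot
2. k -> g, s -> z, t -> d / V _ V: no change
3. 0 -> e / C _ C: inserts after position(s) 4, 9: ulinebenodetuot
4. o -> e, u -> i / F C0 _: fires at position(s) 9, 13: ulinebenedetiot
surface: ulinebenedetiot

cell RANK=ta, TOR=ri, SUR=so, POLE=ri:
underlying: ulinben-o-d-tu-k
1. b -> p, d -> t, g -> k, v -> f / _ #: no change
2. k -> g, s -> z, t -> d / V _ V: no change
3. 0 -> e / C _ C: inserts after position(s) 4, 9: ulinebenodetuk
4. o -> e, u -> i / F C0 _: fires at position(s) 9, 13: ulinebenedetik
surface: ulinebenedetik

cell RANK=ri, TOR=ri, SUR=so, POLE=ri:
underlying: ulinben-o-d-tu-og
1. b -> p, d -> t, g -> k, v -> f / _ #: fires at position(s) 13: ulinbenodtuok
2. k -> g, s -> z, t -> d / V _ V: no change
3. 0 -> e / C _ C: inserts after position(s) 4, 9: ulinebenodetuok
4. o -> e, u -> i / F C0 _: fires at position(s) 9, 13: ulinebenedetiok
surface: ulinebenedetiok


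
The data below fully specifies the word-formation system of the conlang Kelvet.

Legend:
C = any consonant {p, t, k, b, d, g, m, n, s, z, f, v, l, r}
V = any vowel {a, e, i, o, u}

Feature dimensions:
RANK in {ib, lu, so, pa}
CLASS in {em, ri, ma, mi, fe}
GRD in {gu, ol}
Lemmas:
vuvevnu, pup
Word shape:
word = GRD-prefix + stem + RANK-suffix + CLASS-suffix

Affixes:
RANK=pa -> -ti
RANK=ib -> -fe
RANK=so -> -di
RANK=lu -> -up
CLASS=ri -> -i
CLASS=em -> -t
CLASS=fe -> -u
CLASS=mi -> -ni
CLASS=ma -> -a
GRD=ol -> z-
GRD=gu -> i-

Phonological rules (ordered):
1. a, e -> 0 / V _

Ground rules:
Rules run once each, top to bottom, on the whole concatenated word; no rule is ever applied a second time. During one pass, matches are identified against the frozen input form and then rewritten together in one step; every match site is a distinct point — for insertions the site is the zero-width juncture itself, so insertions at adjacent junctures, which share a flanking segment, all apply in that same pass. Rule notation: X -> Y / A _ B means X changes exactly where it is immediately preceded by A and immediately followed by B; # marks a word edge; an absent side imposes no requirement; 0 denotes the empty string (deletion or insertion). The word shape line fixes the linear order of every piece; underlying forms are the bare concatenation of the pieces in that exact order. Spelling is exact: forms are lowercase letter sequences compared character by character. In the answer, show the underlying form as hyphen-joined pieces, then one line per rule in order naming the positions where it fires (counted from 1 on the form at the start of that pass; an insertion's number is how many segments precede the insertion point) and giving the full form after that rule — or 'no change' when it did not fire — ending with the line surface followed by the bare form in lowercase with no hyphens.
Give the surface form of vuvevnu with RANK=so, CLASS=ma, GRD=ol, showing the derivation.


underlying: z-vuvevnu-di-a
1. a, e -> 0 / V _: fires at position(s) 11: zvuvevnudi
surface: zvuvevnudi


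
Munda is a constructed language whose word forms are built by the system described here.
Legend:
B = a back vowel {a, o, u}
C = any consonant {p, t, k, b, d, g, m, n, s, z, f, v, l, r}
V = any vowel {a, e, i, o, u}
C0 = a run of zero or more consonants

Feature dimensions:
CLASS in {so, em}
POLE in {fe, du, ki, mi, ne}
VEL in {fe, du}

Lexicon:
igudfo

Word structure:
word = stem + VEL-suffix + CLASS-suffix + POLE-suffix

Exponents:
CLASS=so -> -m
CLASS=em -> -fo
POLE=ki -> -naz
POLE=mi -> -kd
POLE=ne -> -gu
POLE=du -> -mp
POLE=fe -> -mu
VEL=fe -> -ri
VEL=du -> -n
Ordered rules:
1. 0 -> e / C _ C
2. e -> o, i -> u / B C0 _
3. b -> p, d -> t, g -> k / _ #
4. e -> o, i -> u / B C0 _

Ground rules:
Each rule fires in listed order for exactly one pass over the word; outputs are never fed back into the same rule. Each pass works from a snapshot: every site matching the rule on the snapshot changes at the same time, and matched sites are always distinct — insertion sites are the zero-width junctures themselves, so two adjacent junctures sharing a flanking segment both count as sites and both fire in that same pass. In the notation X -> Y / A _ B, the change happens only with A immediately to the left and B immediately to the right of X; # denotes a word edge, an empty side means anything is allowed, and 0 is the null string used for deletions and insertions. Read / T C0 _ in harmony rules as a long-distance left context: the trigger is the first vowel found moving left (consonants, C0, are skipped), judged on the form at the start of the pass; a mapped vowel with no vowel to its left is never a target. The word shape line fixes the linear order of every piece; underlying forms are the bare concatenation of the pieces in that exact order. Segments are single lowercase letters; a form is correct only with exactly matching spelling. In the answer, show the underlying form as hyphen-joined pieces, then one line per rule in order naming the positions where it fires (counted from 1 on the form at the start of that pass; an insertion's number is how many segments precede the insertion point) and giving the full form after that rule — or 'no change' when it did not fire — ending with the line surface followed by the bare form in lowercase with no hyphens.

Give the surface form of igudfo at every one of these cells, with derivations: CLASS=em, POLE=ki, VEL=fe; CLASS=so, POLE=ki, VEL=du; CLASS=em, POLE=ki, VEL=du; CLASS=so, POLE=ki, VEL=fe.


cell CLASS=em, POLE=ki, VEL=fe:
underlying: igudfo-ri-fo-naz
1. 0 -> e / C _ C: inserts after position(s) 4: igudeforifonaz
2. e -> o, i -> u / B C0 _: fires at position(s) 5, 9: igudoforufonaz
3. b -> p, d -> t, g -> k / _ #: no change
4. e -> o, i -> u / B C0 _: no change
surface: igudoforufonaz

cell CLASS=so, POLE=ki, VEL=du:
underlying: igudfo-n-m-naz
1. 0 -> e / C _ C: inserts after position(s) 4, 7, 8: igudefonemenaz
2. e -> o, i -> u / B C0 _: fires at position(s) 5, 9: igudofonomenaz
3. b -> p, d -> t, g -> k / _ #: no change
4. e -> o, i -> u / B C0 _: fires at position(s) 11: igudofonomonaz
surface: igudofonomonaz

cell CLASS=em, POLE=ki, VEL=du:
underlying: igudfo-n-fo-naz
1. 0 -> e / C _ C: inserts after position(s) 4, 7: igudefonefonaz
2. e -> o, i -> u / B C0 _: fires at position(s) 5, 9: igudofonofonaz
3. b -> p, d -> t, g -> k / _ #: no change
4. e -> o, i -> u / B C0 _: no change
surface: igudofonofonaz

cell CLASS=so, POLE=ki, VEL=fe:
underlying: igudfo-ri-m-naz
1. 0 -> e / C _ C: inserts after position(s) 4, 9: igudeforimenaz
2. e -> o, i -> u / B C0 _: fires at position(s) 5, 9: igudoforumenaz
3. b -> p, d -> t, g -> k / _ #: no change
4. e -> o, i -> u / B C0 _: fires at position(s) 11: igudoforumonaz
surface: igudoforumonaz


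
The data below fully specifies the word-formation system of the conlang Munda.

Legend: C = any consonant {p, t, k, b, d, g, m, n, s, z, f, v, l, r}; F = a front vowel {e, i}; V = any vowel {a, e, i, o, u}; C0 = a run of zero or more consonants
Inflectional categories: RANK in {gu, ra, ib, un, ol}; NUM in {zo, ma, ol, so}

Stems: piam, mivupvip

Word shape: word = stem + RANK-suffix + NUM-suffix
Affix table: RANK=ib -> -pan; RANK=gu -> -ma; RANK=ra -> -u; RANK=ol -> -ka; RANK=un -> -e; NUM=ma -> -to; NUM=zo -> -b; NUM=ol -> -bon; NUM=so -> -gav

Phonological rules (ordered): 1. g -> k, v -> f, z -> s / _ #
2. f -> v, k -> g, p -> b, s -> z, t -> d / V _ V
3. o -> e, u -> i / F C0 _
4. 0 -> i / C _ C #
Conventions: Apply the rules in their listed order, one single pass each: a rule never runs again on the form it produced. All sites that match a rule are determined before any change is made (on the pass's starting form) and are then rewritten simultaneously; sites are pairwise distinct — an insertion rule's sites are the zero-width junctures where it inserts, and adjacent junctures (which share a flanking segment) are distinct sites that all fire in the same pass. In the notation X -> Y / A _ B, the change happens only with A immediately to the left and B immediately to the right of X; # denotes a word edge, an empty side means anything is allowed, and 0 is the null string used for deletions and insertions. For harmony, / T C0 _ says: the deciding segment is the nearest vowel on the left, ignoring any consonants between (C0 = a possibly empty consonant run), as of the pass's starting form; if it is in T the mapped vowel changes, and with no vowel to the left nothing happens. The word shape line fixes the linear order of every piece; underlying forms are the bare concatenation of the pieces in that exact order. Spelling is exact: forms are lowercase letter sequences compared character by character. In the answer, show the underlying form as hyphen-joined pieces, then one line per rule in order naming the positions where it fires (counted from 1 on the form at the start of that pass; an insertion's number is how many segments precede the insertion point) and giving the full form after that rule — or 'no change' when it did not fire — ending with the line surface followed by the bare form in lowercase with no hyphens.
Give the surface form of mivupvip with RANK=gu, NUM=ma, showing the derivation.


underlying: mivupvip-ma-to
1. g -> k, v -> f, z -> s / _ #: no change
2. f -> v, k -> g, p -> b, s -> z, t -> d / V _ V: fires at position(s) 11: mivupvipmado
3. o -> e, u -> i / F C0 _: fires at position(s) 4: mivipvipmado
4. 0 -> i / C _ C #: no change
surface: mivipvipmado
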